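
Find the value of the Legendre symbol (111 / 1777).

1

Reciprocity: 111 ≡ 3 and 1777 ≡ 1 (mod 4), so (111/1777) = +(1777/111).
Reduce top mod 111: now compute (1/111).
Reached (1/111) = 1. Collecting the sign flips along the way, the symbol is +1.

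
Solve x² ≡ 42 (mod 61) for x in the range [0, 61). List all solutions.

15, 46

61 ≡ 1 (mod 4), so we find a root by search.
Trying successive values, 15² = 225 ≡ 42 (mod 61). The other root is 61 − 15 = 46.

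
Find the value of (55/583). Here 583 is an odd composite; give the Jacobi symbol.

0

Reciprocity: 55 ≡ 3 and 583 ≡ 3 (mod 4), so (55/583) = −(583/55).
Reduce top mod 55: now compute (33/55).
Reciprocity: 33 ≡ 1 and 55 ≡ 3 (mod 4), so (33/55) = +(55/33).
Reduce top mod 33: now compute (22/33).
Pull out 2: since 33 ≡ 1 (mod 8), (2/33) = +1.
Reciprocity: 11 ≡ 3 and 33 ≡ 1 (mod 4), so (11/33) = +(33/11).
Reduce top mod 11: now compute (0/11).
Top reduces to 0: gcd > 1, so the symbol is 0.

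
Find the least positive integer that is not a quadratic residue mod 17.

3

(2/17) = +1, so 2 is a residue.
(3/17) = −1, so 3 is the smallest positive non-residue mod 17.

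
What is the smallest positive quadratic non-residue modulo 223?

(2/223) = +1, so 2 is a residue.
(3/223) = −1, so 3 is the smallest positive non-residue mod 223.

3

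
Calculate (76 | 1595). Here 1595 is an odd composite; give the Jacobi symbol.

Pull out 2^2: since 1595 ≡ 3 (mod 8), (2/1595) = -1, so (2/1595)^2 = +1.
Reciprocity: 19 ≡ 3 and 1595 ≡ 3 (mod 4), so (19/1595) = −(1595/19).
Reduce top mod 19: now compute (18/19).
Pull out 2: since 19 ≡ 3 (mod 8), (2/19) = -1.
Reciprocity: 9 ≡ 1 and 19 ≡ 3 (mod 4), so (9/19) = +(19/9).
Reduce top mod 9: now compute (1/9).
Reached (1/9) = 1. Collecting the sign flips along the way, the symbol is +1.

1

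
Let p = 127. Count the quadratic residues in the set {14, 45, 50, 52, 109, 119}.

(14/127) = -1 → non-residue.
(45/127) = -1 → non-residue.
(50/127) = +1 → QR.
(52/127) = +1 → QR.
(109/127) = -1 → non-residue.
(119/127) = -1 → non-residue.
Total quadratic residues among the 6: 2.

2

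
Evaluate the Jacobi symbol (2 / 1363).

-1

Pull out 2: since 1363 ≡ 3 (mod 8), (2/1363) = -1.
Reached (1/1363) = 1. Collecting the sign flips along the way, the symbol is -1.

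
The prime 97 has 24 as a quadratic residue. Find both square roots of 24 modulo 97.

11, 86

97 ≡ 1 (mod 4), so we find a root by search.
Trying successive values, 11² = 121 ≡ 24 (mod 97). The other root is 97 − 11 = 86.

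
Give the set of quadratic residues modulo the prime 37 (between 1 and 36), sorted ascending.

1, 3, 4, 7, 9, 10, 11, 12, 16, 21, 25, 26, 27, 28, 30, 33, 34, 36

Square k = 1,…,18 (k and 37−k give the same square):
1²=1, 2²=4, 3²=9, 4²=16, 5²=25, 6²=36, 7²≡12, 8²≡27, 9²≡7, 10²≡26, 11²≡10, 12²≡33, 13²≡21, 14²≡11, 15²≡3, 16²≡34, 17²≡30, 18²≡28 (mod 37).
So the quadratic residues mod 37 are {1, 3, 4, 7, 9, 10, 11, 12, 16, 21, 25, 26, 27, 28, 30, 33, 34, 36}.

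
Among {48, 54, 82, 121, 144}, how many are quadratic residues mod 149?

4

(48/149) = -1 → non-residue.
(54/149) = +1 → QR.
(82/149) = +1 → QR.
(121/149) = +1 → QR.
(144/149) = +1 → QR.
Total quadratic residues among the 5: 4.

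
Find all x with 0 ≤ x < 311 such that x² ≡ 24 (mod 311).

121, 190

Since 311 ≡ 3 (mod 4), a square root of 24 is 24^((311+1)/4) = 24^78 mod 311.
Repeated squaring: 24^2≡265, 24^4≡250, 24^8≡300, 24^16≡121, 24^32≡24, 24^64≡265 (mod 311).
24^78 = 24^(64+8+4+2) ≡ 121 (mod 311).
Check: 121² = 14641 ≡ 24 (mod 311). The two roots are 121 and 190.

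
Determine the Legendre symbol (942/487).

-1

Euler's criterion: (942/487) ≡ 455^243 (mod 487).
455^2 ≡ 50 (mod 487)
455^4 ≡ 65 (mod 487)
455^8 ≡ 329 (mod 487)
455^16 ≡ 127 (mod 487)
455^32 ≡ 58 (mod 487)
455^64 ≡ 442 (mod 487)
455^128 ≡ 77 (mod 487)
455^243 = 455^(128+64+32+16+2+1) ≡ 486 (mod 487).
Result is 486 ≡ −1, so (942/487) = −1.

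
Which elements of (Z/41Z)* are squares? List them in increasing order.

1, 2, 4, 5, 8, 9, 10, 16, 18, 20, 21, 23, 25, 31, 32, 33, 36, 37, 39, 40

Square k = 1,…,20 (k and 41−k give the same square):
1²=1, 2²=4, 3²=9, 4²=16, 5²=25, 6²=36, 7²≡8, 8²≡23, 9²≡40, 10²≡18, 11²≡39, 12²≡21, 13²≡5, 14²≡32, 15²≡20, 16²≡10, 17²≡2, 18²≡37, 19²≡33, 20²≡31 (mod 41).
So the quadratic residues mod 41 are {1, 2, 4, 5, 8, 9, 10, 16, 18, 20, 21, 23, 25, 31, 32, 33, 36, 37, 39, 40}.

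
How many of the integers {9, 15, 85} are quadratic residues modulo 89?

2

(9/89) = +1 → QR.
(15/89) = -1 → non-residue.
(85/89) = +1 → QR.
Total quadratic residues among the 3: 2.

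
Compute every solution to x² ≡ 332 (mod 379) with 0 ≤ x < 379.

Since 379 ≡ 3 (mod 4), a square root of 332 is 332^((379+1)/4) = 332^95 mod 379.
Repeated squaring: 332^2≡314, 332^4≡56, 332^8≡104, 332^16≡204, 332^32≡305, 332^64≡170 (mod 379).
332^95 = 332^(64+16+8+4+2+1) ≡ 58 (mod 379).
Check: 58² = 3364 ≡ 332 (mod 379). The two roots are 58 and 321.

58, 321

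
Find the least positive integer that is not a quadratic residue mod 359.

7

(2/359) = +1, so 2 is a residue.
(3/359) = +1, so 3 is a residue.
(4/359) = +1, so 4 is a residue.
(5/359) = +1, so 5 is a residue.
(6/359) = +1, so 6 is a residue.
(7/359) = −1, so 7 is the smallest positive non-residue mod 359.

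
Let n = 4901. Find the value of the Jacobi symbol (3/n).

Reciprocity: 3 ≡ 3 and 4901 ≡ 1 (mod 4), so (3/4901) = +(4901/3).
Reduce top mod 3: now compute (2/3).
Pull out 2: since 3 ≡ 3 (mod 8), (2/3) = -1.
Reached (1/3) = 1. Collecting the sign flips along the way, the symbol is -1.

-1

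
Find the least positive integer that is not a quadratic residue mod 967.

(2/967) = +1, so 2 is a residue.
(3/967) = −1, so 3 is the smallest positive non-residue mod 967.

3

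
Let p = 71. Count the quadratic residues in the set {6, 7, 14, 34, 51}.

(6/71) = +1 → QR.
(7/71) = -1 → non-residue.
(14/71) = -1 → non-residue.
(34/71) = -1 → non-residue.
(51/71) = -1 → non-residue.
Total quadratic residues among the 5: 1.

1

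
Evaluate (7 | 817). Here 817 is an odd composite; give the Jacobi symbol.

-1

Reciprocity: 7 ≡ 3 and 817 ≡ 1 (mod 4), so (7/817) = +(817/7).
Reduce top mod 7: now compute (5/7).
Reciprocity: 5 ≡ 1 and 7 ≡ 3 (mod 4), so (5/7) = +(7/5).
Reduce top mod 5: now compute (2/5).
Pull out 2: since 5 ≡ 5 (mod 8), (2/5) = -1.
Reached (1/5) = 1. Collecting the sign flips along the way, the symbol is -1.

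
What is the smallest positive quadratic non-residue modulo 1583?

(2/1583) = +1, so 2 is a residue.
(3/1583) = +1, so 3 is a residue.
(4/1583) = +1, so 4 is a residue.
(5/1583) = −1, so 5 is the smallest positive non-residue mod 1583.

5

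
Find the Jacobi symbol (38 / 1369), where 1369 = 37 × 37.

Pull out 2: since 1369 ≡ 1 (mod 8), (2/1369) = +1.
Reciprocity: 19 ≡ 3 and 1369 ≡ 1 (mod 4), so (19/1369) = +(1369/19).
Reduce top mod 19: now compute (1/19).
Reached (1/19) = 1. Collecting the sign flips along the way, the symbol is +1.

1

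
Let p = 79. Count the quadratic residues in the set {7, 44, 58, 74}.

(7/79) = -1 → non-residue.
(44/79) = +1 → QR.
(58/79) = -1 → non-residue.
(74/79) = -1 → non-residue.
Total quadratic residues among the 4: 1.

1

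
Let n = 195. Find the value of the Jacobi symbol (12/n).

0

Pull out 2^2: since 195 ≡ 3 (mod 8), (2/195) = -1, so (2/195)^2 = +1.
Reciprocity: 3 ≡ 3 and 195 ≡ 3 (mod 4), so (3/195) = −(195/3).
Reduce top mod 3: now compute (0/3).
Top reduces to 0: gcd > 1, so the symbol is 0.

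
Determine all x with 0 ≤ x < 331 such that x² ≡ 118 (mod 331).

Since 331 ≡ 3 (mod 4), a square root of 118 is 118^((331+1)/4) = 118^83 mod 331.
Repeated squaring: 118^2≡22, 118^4≡153, 118^8≡239, 118^16≡189, 118^32≡304, 118^64≡67 (mod 331).
118^83 = 118^(64+16+2+1) ≡ 214 (mod 331).
Check: 214² = 45796 ≡ 118 (mod 331). The two roots are 117 and 214.

117, 214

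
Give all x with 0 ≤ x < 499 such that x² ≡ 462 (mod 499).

31, 468

Since 499 ≡ 3 (mod 4), a square root of 462 is 462^((499+1)/4) = 462^125 mod 499.
Repeated squaring: 462^2≡371, 462^4≡416, 462^8≡402, 462^16≡427, 462^32≡194, 462^64≡211 (mod 499).
462^125 = 462^(64+32+16+8+4+1) ≡ 31 (mod 499).
Check: 31² = 961 ≡ 462 (mod 499). The two roots are 31 and 468.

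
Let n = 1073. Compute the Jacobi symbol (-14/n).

First reduce: -14 ≡ 1059 (mod 1073).
Reciprocity: 1059 ≡ 3 and 1073 ≡ 1 (mod 4), so (1059/1073) = +(1073/1059).
Reduce top mod 1059: now compute (14/1059).
Pull out 2: since 1059 ≡ 3 (mod 8), (2/1059) = -1.
Reciprocity: 7 ≡ 3 and 1059 ≡ 3 (mod 4), so (7/1059) = −(1059/7).
Reduce top mod 7: now compute (2/7).
Pull out 2: since 7 ≡ 7 (mod 8), (2/7) = +1.
Reached (1/7) = 1. Collecting the sign flips along the way, the symbol is +1.

1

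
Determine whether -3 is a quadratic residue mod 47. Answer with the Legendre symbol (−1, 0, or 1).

-1

First reduce: -3 ≡ 44 (mod 47).
Pull out 2^2: since 47 ≡ 7 (mod 8), (2/47) = +1, so (2/47)^2 = +1.
Reciprocity: 11 ≡ 3 and 47 ≡ 3 (mod 4), so (11/47) = −(47/11).
Reduce top mod 11: now compute (3/11).
Reciprocity: 3 ≡ 3 and 11 ≡ 3 (mod 4), so (3/11) = −(11/3).
Reduce top mod 3: now compute (2/3).
Pull out 2: since 3 ≡ 3 (mod 8), (2/3) = -1.
Reached (1/3) = 1. Collecting the sign flips along the way, the symbol is -1.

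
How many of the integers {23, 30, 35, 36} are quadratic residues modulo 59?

(23/59) = -1 → non-residue.
(30/59) = -1 → non-residue.
(35/59) = +1 → QR.
(36/59) = +1 → QR.
Total quadratic residues among the 4: 2.

2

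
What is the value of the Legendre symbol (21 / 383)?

Euler's criterion: (21/383) ≡ 21^191 (mod 383).
21^2 ≡ 58 (mod 383)
21^4 ≡ 300 (mod 383)
21^8 ≡ 378 (mod 383)
21^16 ≡ 25 (mod 383)
21^32 ≡ 242 (mod 383)
21^64 ≡ 348 (mod 383)
21^128 ≡ 76 (mod 383)
21^191 = 21^(128+32+16+8+4+2+1) ≡ 1 (mod 383).
Result is 1, so (21/383) = 1.

1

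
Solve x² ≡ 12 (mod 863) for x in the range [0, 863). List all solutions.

51, 812

Since 863 ≡ 3 (mod 4), a square root of 12 is 12^((863+1)/4) = 12^216 mod 863.
Repeated squaring: 12^2≡144, 12^4≡24, 12^8≡576, 12^16≡384, 12^32≡746, 12^64≡744, 12^128≡353 (mod 863).
12^216 = 12^(128+64+16+8) ≡ 51 (mod 863).
Check: 51² = 2601 ≡ 12 (mod 863). The two roots are 51 and 812.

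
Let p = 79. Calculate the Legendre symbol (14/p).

Pull out 2: since 79 ≡ 7 (mod 8), (2/79) = +1.
Reciprocity: 7 ≡ 3 and 79 ≡ 3 (mod 4), so (7/79) = −(79/7).
Reduce top mod 7: now compute (2/7).
Pull out 2: since 7 ≡ 7 (mod 8), (2/7) = +1.
Reached (1/7) = 1. Collecting the sign flips along the way, the symbol is -1.

-1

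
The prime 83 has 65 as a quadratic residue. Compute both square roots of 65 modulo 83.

27, 56

Since 83 ≡ 3 (mod 4), a square root of 65 is 65^((83+1)/4) = 65^21 mod 83.
Repeated squaring: 65^2≡75, 65^4≡64, 65^8≡29, 65^16≡11 (mod 83).
65^21 = 65^(16+4+1) ≡ 27 (mod 83).
Check: 27² = 729 ≡ 65 (mod 83). The two roots are 27 and 56.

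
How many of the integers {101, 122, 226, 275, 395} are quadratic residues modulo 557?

2

(101/557) = +1 → QR.
(122/557) = +1 → QR.
(226/557) = -1 → non-residue.
(275/557) = -1 → non-residue.
(395/557) = -1 → non-residue.
Total quadratic residues among the 5: 2.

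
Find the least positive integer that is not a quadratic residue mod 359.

(2/359) = +1, so 2 is a residue.
(3/359) = +1, so 3 is a residue.
(4/359) = +1, so 4 is a residue.
(5/359) = +1, so 5 is a residue.
(6/359) = +1, so 6 is a residue.
(7/359) = −1, so 7 is the smallest positive non-residue mod 359.

7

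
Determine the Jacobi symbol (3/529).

Reciprocity: 3 ≡ 3 and 529 ≡ 1 (mod 4), so (3/529) = +(529/3).
Reduce top mod 3: now compute (1/3).
Reached (1/3) = 1. Collecting the sign flips along the way, the symbol is +1.

1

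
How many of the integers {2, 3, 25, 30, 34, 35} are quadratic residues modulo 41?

2

(2/41) = +1 → QR.
(3/41) = -1 → non-residue.
(25/41) = +1 → QR.
(30/41) = -1 → non-residue.
(34/41) = -1 → non-residue.
(35/41) = -1 → non-residue.
Total quadratic residues among the 6: 2.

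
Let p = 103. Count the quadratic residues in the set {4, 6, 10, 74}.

(4/103) = +1 → QR.
(6/103) = -1 → non-residue.
(10/103) = -1 → non-residue.
(74/103) = -1 → non-residue.
Total quadratic residues among the 4: 1.

1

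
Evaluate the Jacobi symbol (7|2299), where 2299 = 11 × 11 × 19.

Reciprocity: 7 ≡ 3 and 2299 ≡ 3 (mod 4), so (7/2299) = −(2299/7).
Reduce top mod 7: now compute (3/7).
Reciprocity: 3 ≡ 3 and 7 ≡ 3 (mod 4), so (3/7) = −(7/3).
Reduce top mod 3: now compute (1/3).
Reached (1/3) = 1. Collecting the sign flips along the way, the symbol is +1.

1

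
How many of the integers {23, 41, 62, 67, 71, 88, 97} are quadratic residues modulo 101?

(23/101) = +1 → QR.
(41/101) = -1 → non-residue.
(62/101) = -1 → non-residue.
(67/101) = -1 → non-residue.
(71/101) = +1 → QR.
(88/101) = +1 → QR.
(97/101) = +1 → QR.
Total quadratic residues among the 7: 4.

4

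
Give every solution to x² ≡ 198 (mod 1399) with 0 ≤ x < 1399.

176, 1223

Since 1399 ≡ 3 (mod 4), a square root of 198 is 198^((1399+1)/4) = 198^350 mod 1399.
Repeated squaring: 198^2≡32, 198^4≡1024, 198^8≡725, 198^16≡1000, 198^32≡1114, 198^64≡83, 198^128≡1293, 198^256≡44 (mod 1399).
198^350 = 198^(256+64+16+8+4+2) ≡ 176 (mod 1399).
Check: 176² = 30976 ≡ 198 (mod 1399). The two roots are 176 and 1223.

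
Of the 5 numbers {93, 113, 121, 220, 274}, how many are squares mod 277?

4

(93/277) = -1 → non-residue.
(113/277) = +1 → QR.
(121/277) = +1 → QR.
(220/277) = +1 → QR.
(274/277) = +1 → QR.
Total quadratic residues among the 5: 4.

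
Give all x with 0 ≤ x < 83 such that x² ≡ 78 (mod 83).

24, 59

Since 83 ≡ 3 (mod 4), a square root of 78 is 78^((83+1)/4) = 78^21 mod 83.
Repeated squaring: 78^2≡25, 78^4≡44, 78^8≡27, 78^16≡65 (mod 83).
78^21 = 78^(16+4+1) ≡ 59 (mod 83).
Check: 59² = 3481 ≡ 78 (mod 83). The two roots are 24 and 59.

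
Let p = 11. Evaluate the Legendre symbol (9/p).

1

Reciprocity: 9 ≡ 1 and 11 ≡ 3 (mod 4), so (9/11) = +(11/9).
Reduce top mod 9: now compute (2/9).
Pull out 2: since 9 ≡ 1 (mod 8), (2/9) = +1.
Reached (1/9) = 1. Collecting the sign flips along the way, the symbol is +1.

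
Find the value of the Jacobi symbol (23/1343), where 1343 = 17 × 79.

Reciprocity: 23 ≡ 3 and 1343 ≡ 3 (mod 4), so (23/1343) = −(1343/23).
Reduce top mod 23: now compute (9/23).
Reciprocity: 9 ≡ 1 and 23 ≡ 3 (mod 4), so (9/23) = +(23/9).
Reduce top mod 9: now compute (5/9).
Reciprocity: 5 ≡ 1 and 9 ≡ 1 (mod 4), so (5/9) = +(9/5).
Reduce top mod 5: now compute (4/5).
Pull out 2^2: since 5 ≡ 5 (mod 8), (2/5) = -1, so (2/5)^2 = +1.
Reached (1/5) = 1. Collecting the sign flips along the way, the symbol is -1.

-1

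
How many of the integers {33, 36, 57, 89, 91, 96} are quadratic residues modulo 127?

(33/127) = -1 → non-residue.
(36/127) = +1 → QR.
(57/127) = -1 → non-residue.
(89/127) = -1 → non-residue.
(91/127) = -1 → non-residue.
(96/127) = -1 → non-residue.
Total quadratic residues among the 6: 1.

1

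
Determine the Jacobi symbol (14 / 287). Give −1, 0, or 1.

0

Pull out 2: since 287 ≡ 7 (mod 8), (2/287) = +1.
Reciprocity: 7 ≡ 3 and 287 ≡ 3 (mod 4), so (7/287) = −(287/7).
Reduce top mod 7: now compute (0/7).
Top reduces to 0: gcd > 1, so the symbol is 0.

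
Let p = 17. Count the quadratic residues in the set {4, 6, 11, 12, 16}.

(4/17) = +1 → QR.
(6/17) = -1 → non-residue.
(11/17) = -1 → non-residue.
(12/17) = -1 → non-residue.
(16/17) = +1 → QR.
Total quadratic residues among the 5: 2.

2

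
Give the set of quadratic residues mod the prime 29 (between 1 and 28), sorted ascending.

Square k = 1,…,14 (k and 29−k give the same square):
1²=1, 2²=4, 3²=9, 4²=16, 5²=25, 6²≡7, 7²≡20, 8²≡6, 9²≡23, 10²≡13, 11²≡5, 12²≡28, 13²≡24, 14²≡22 (mod 29).
So the quadratic residues mod 29 are {1, 4, 5, 6, 7, 9, 13, 16, 20, 22, 23, 24, 25, 28}.

1, 4, 5, 6, 7, 9, 13, 16, 20, 22, 23, 24, 25, 28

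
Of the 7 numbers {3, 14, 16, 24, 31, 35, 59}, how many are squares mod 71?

(3/71) = +1 → QR.
(14/71) = -1 → non-residue.
(16/71) = +1 → QR.
(24/71) = +1 → QR.
(31/71) = -1 → non-residue.
(35/71) = -1 → non-residue.
(59/71) = -1 → non-residue.
Total quadratic residues among the 7: 3.

3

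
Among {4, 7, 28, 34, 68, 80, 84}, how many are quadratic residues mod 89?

(4/89) = +1 → QR.
(7/89) = -1 → non-residue.
(28/89) = -1 → non-residue.
(34/89) = +1 → QR.
(68/89) = +1 → QR.
(80/89) = +1 → QR.
(84/89) = +1 → QR.
Total quadratic residues among the 7: 5.

5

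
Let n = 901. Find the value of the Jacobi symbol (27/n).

1

Reciprocity: 27 ≡ 3 and 901 ≡ 1 (mod 4), so (27/901) = +(901/27).
Reduce top mod 27: now compute (10/27).
Pull out 2: since 27 ≡ 3 (mod 8), (2/27) = -1.
Reciprocity: 5 ≡ 1 and 27 ≡ 3 (mod 4), so (5/27) = +(27/5).
Reduce top mod 5: now compute (2/5).
Pull out 2: since 5 ≡ 5 (mod 8), (2/5) = -1.
Reached (1/5) = 1. Collecting the sign flips along the way, the symbol is +1.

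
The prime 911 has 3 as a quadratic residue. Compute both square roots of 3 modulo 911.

318, 593

Since 911 ≡ 3 (mod 4), a square root of 3 is 3^((911+1)/4) = 3^228 mod 911.
Repeated squaring: 3^2≡9, 3^4≡81, 3^8≡184, 3^16≡149, 3^32≡337, 3^64≡605, 3^128≡714 (mod 911).
3^228 = 3^(128+64+32+4) ≡ 318 (mod 911).
Check: 318² = 101124 ≡ 3 (mod 911). The two roots are 318 and 593.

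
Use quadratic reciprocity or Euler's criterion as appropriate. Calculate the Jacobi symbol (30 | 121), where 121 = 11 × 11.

Pull out 2: since 121 ≡ 1 (mod 8), (2/121) = +1.
Reciprocity: 15 ≡ 3 and 121 ≡ 1 (mod 4), so (15/121) = +(121/15).
Reduce top mod 15: now compute (1/15).
Reached (1/15) = 1. Collecting the sign flips along the way, the symbol is +1.

1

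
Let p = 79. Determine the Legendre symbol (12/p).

Euler's criterion: (12/79) ≡ 12^39 (mod 79).
12^2 ≡ 65 (mod 79)
12^4 ≡ 38 (mod 79)
12^8 ≡ 22 (mod 79)
12^16 ≡ 10 (mod 79)
12^32 ≡ 21 (mod 79)
12^39 = 12^(32+4+2+1) ≡ 78 (mod 79).
Result is 78 ≡ −1, so (12/79) = −1.

-1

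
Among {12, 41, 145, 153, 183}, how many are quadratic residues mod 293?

(12/293) = -1 → non-residue.
(41/293) = -1 → non-residue.
(145/293) = +1 → QR.
(153/293) = +1 → QR.
(183/293) = -1 → non-residue.
Total quadratic residues among the 5: 2.

2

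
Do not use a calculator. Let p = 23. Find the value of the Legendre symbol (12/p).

Pull out 2^2: since 23 ≡ 7 (mod 8), (2/23) = +1, so (2/23)^2 = +1.
Reciprocity: 3 ≡ 3 and 23 ≡ 3 (mod 4), so (3/23) = −(23/3).
Reduce top mod 3: now compute (2/3).
Pull out 2: since 3 ≡ 3 (mod 8), (2/3) = -1.
Reached (1/3) = 1. Collecting the sign flips along the way, the symbol is +1.

1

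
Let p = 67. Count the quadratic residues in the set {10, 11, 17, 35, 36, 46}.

(10/67) = +1 → QR.
(11/67) = -1 → non-residue.
(17/67) = +1 → QR.
(35/67) = +1 → QR.
(36/67) = +1 → QR.
(46/67) = -1 → non-residue.
Total quadratic residues among the 6: 4.

4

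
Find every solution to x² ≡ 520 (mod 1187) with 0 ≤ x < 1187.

324, 863

Since 1187 ≡ 3 (mod 4), a square root of 520 is 520^((1187+1)/4) = 520^297 mod 1187.
Repeated squaring: 520^2≡951, 520^4≡1094, 520^8≡340, 520^16≡461, 520^32≡48, 520^64≡1117, 520^128≡152, 520^256≡551 (mod 1187).
520^297 = 520^(256+32+8+1) ≡ 324 (mod 1187).
Check: 324² = 104976 ≡ 520 (mod 1187). The two roots are 324 and 863.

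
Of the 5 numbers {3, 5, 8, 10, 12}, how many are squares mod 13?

(3/13) = +1 → QR.
(5/13) = -1 → non-residue.
(8/13) = -1 → non-residue.
(10/13) = +1 → QR.
(12/13) = +1 → QR.
Total quadratic residues among the 5: 3.

3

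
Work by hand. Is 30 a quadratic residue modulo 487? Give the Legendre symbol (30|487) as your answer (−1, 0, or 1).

1

Pull out 2: since 487 ≡ 7 (mod 8), (2/487) = +1.
Reciprocity: 15 ≡ 3 and 487 ≡ 3 (mod 4), so (15/487) = −(487/15).
Reduce top mod 15: now compute (7/15).
Reciprocity: 7 ≡ 3 and 15 ≡ 3 (mod 4), so (7/15) = −(15/7).
Reduce top mod 7: now compute (1/7).
Reached (1/7) = 1. Collecting the sign flips along the way, the symbol is +1.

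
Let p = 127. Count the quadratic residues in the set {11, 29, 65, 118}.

(11/127) = +1 → QR.
(29/127) = -1 → non-residue.
(65/127) = -1 → non-residue.
(118/127) = -1 → non-residue.
Total quadratic residues among the 4: 1.

1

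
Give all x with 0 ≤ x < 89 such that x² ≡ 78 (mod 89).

89 ≡ 1 (mod 4), so we find a root by search.
Trying successive values, 16² = 256 ≡ 78 (mod 89). The other root is 89 − 16 = 73.

16, 73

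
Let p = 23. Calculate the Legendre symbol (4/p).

Pull out 2^2: since 23 ≡ 7 (mod 8), (2/23) = +1, so (2/23)^2 = +1.
Reached (1/23) = 1. Collecting the sign flips along the way, the symbol is +1.

1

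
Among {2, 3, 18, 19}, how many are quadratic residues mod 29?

0

(2/29) = -1 → non-residue.
(3/29) = -1 → non-residue.
(18/29) = -1 → non-residue.
(19/29) = -1 → non-residue.
Total quadratic residues among the 4: 0.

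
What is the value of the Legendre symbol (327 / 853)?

-1

Reciprocity: 327 ≡ 3 and 853 ≡ 1 (mod 4), so (327/853) = +(853/327).
Reduce top mod 327: now compute (199/327).
Reciprocity: 199 ≡ 3 and 327 ≡ 3 (mod 4), so (199/327) = −(327/199).
Reduce top mod 199: now compute (128/199).
Pull out 2^7: since 199 ≡ 7 (mod 8), (2/199) = +1, so (2/199)^7 = +1.
Reached (1/199) = 1. Collecting the sign flips along the way, the symbol is -1.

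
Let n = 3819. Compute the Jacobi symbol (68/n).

-1

Pull out 2^2: since 3819 ≡ 3 (mod 8), (2/3819) = -1, so (2/3819)^2 = +1.
Reciprocity: 17 ≡ 1 and 3819 ≡ 3 (mod 4), so (17/3819) = +(3819/17).
Reduce top mod 17: now compute (11/17).
Reciprocity: 11 ≡ 3 and 17 ≡ 1 (mod 4), so (11/17) = +(17/11).
Reduce top mod 11: now compute (6/11).
Pull out 2: since 11 ≡ 3 (mod 8), (2/11) = -1.
Reciprocity: 3 ≡ 3 and 11 ≡ 3 (mod 4), so (3/11) = −(11/3).
Reduce top mod 3: now compute (2/3).
Pull out 2: since 3 ≡ 3 (mod 8), (2/3) = -1.
Reached (1/3) = 1. Collecting the sign flips along the way, the symbol is -1.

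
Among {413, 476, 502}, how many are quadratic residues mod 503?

(413/503) = +1 → QR.
(476/503) = -1 → non-residue.
(502/503) = -1 → non-residue.
Total quadratic residues among the 3: 1.

1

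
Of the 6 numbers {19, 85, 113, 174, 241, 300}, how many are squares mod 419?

(19/419) = -1 → non-residue.
(85/419) = -1 → non-residue.
(113/419) = -1 → non-residue.
(174/419) = -1 → non-residue.
(241/419) = -1 → non-residue.
(300/419) = +1 → QR.
Total quadratic residues among the 6: 1.

1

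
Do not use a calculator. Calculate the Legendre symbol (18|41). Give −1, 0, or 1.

Pull out 2: since 41 ≡ 1 (mod 8), (2/41) = +1.
Reciprocity: 9 ≡ 1 and 41 ≡ 1 (mod 4), so (9/41) = +(41/9).
Reduce top mod 9: now compute (5/9).
Reciprocity: 5 ≡ 1 and 9 ≡ 1 (mod 4), so (5/9) = +(9/5).
Reduce top mod 5: now compute (4/5).
Pull out 2^2: since 5 ≡ 5 (mod 8), (2/5) = -1, so (2/5)^2 = +1.
Reached (1/5) = 1. Collecting the sign flips along the way, the symbol is +1.

1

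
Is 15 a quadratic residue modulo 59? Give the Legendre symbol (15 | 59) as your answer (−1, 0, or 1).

1

Reciprocity: 15 ≡ 3 and 59 ≡ 3 (mod 4), so (15/59) = −(59/15).
Reduce top mod 15: now compute (14/15).
Pull out 2: since 15 ≡ 7 (mod 8), (2/15) = +1.
Reciprocity: 7 ≡ 3 and 15 ≡ 3 (mod 4), so (7/15) = −(15/7).
Reduce top mod 7: now compute (1/7).
Reached (1/7) = 1. Collecting the sign flips along the way, the symbol is +1.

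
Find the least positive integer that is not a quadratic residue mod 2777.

3

(2/2777) = +1, so 2 is a residue.
(3/2777) = −1, so 3 is the smallest positive non-residue mod 2777.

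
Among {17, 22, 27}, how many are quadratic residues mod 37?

1

(17/37) = -1 → non-residue.
(22/37) = -1 → non-residue.
(27/37) = +1 → QR.
Total quadratic residues among the 3: 1.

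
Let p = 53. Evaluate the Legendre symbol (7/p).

Reciprocity: 7 ≡ 3 and 53 ≡ 1 (mod 4), so (7/53) = +(53/7).
Reduce top mod 7: now compute (4/7).
Pull out 2^2: since 7 ≡ 7 (mod 8), (2/7) = +1, so (2/7)^2 = +1.
Reached (1/7) = 1. Collecting the sign flips along the way, the symbol is +1.

1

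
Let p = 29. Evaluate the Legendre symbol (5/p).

Reciprocity: 5 ≡ 1 and 29 ≡ 1 (mod 4), so (5/29) = +(29/5).
Reduce top mod 5: now compute (4/5).
Pull out 2^2: since 5 ≡ 5 (mod 8), (2/5) = -1, so (2/5)^2 = +1.
Reached (1/5) = 1. Collecting the sign flips along the way, the symbol is +1.

1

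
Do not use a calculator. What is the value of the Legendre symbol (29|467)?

-1

Reciprocity: 29 ≡ 1 and 467 ≡ 3 (mod 4), so (29/467) = +(467/29).
Reduce top mod 29: now compute (3/29).
Reciprocity: 3 ≡ 3 and 29 ≡ 1 (mod 4), so (3/29) = +(29/3).
Reduce top mod 3: now compute (2/3).
Pull out 2: since 3 ≡ 3 (mod 8), (2/3) = -1.
Reached (1/3) = 1. Collecting the sign flips along the way, the symbol is -1.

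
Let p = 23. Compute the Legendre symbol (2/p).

Pull out 2: since 23 ≡ 7 (mod 8), (2/23) = +1.
Reached (1/23) = 1. Collecting the sign flips along the way, the symbol is +1.

1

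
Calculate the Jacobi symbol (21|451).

-1

Reciprocity: 21 ≡ 1 and 451 ≡ 3 (mod 4), so (21/451) = +(451/21).
Reduce top mod 21: now compute (10/21).
Pull out 2: since 21 ≡ 5 (mod 8), (2/21) = -1.
Reciprocity: 5 ≡ 1 and 21 ≡ 1 (mod 4), so (5/21) = +(21/5).
Reduce top mod 5: now compute (1/5).
Reached (1/5) = 1. Collecting the sign flips along the way, the symbol is -1.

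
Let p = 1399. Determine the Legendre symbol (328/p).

Pull out 2^3: since 1399 ≡ 7 (mod 8), (2/1399) = +1, so (2/1399)^3 = +1.
Reciprocity: 41 ≡ 1 and 1399 ≡ 3 (mod 4), so (41/1399) = +(1399/41).
Reduce top mod 41: now compute (5/41).
Reciprocity: 5 ≡ 1 and 41 ≡ 1 (mod 4), so (5/41) = +(41/5).
Reduce top mod 5: now compute (1/5).
Reached (1/5) = 1. Collecting the sign flips along the way, the symbol is +1.

1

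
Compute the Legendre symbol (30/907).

Pull out 2: since 907 ≡ 3 (mod 8), (2/907) = -1.
Reciprocity: 15 ≡ 3 and 907 ≡ 3 (mod 4), so (15/907) = −(907/15).
Reduce top mod 15: now compute (7/15).
Reciprocity: 7 ≡ 3 and 15 ≡ 3 (mod 4), so (7/15) = −(15/7).
Reduce top mod 7: now compute (1/7).
Reached (1/7) = 1. Collecting the sign flips along the way, the symbol is -1.

-1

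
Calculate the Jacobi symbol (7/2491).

1

Reciprocity: 7 ≡ 3 and 2491 ≡ 3 (mod 4), so (7/2491) = −(2491/7).
Reduce top mod 7: now compute (6/7).
Pull out 2: since 7 ≡ 7 (mod 8), (2/7) = +1.
Reciprocity: 3 ≡ 3 and 7 ≡ 3 (mod 4), so (3/7) = −(7/3).
Reduce top mod 3: now compute (1/3).
Reached (1/3) = 1. Collecting the sign flips along the way, the symbol is +1.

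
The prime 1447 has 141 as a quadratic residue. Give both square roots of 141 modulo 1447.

Since 1447 ≡ 3 (mod 4), a square root of 141 is 141^((1447+1)/4) = 141^362 mod 1447.
Repeated squaring: 141^2≡1070, 141^4≡323, 141^8≡145, 141^16≡767, 141^32≡807, 141^64≡99, 141^128≡1119, 141^256≡506 (mod 1447).
141^362 = 141^(256+64+32+8+2) ≡ 77 (mod 1447).
Check: 77² = 5929 ≡ 141 (mod 1447). The two roots are 77 and 1370.

77, 1370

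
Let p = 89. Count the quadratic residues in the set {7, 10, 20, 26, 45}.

(7/89) = -1 → non-residue.
(10/89) = +1 → QR.
(20/89) = +1 → QR.
(26/89) = -1 → non-residue.
(45/89) = +1 → QR.
Total quadratic residues among the 5: 3.

3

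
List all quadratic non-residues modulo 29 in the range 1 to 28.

Square k = 1,…,14 (k and 29−k give the same square):
1²=1, 2²=4, 3²=9, 4²=16, 5²=25, 6²≡7, 7²≡20, 8²≡6, 9²≡23, 10²≡13, 11²≡5, 12²≡28, 13²≡24, 14²≡22 (mod 29).
The residues are {1, 4, 5, 6, 7, 9, 13, 16, 20, 22, 23, 24, 25, 28}; the non-residues are the remaining 14 nonzero classes.

2, 3, 8, 10, 11, 12, 14, 15, 17, 18, 19, 21, 26, 27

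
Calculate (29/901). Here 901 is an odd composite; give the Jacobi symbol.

-1

Reciprocity: 29 ≡ 1 and 901 ≡ 1 (mod 4), so (29/901) = +(901/29).
Reduce top mod 29: now compute (2/29).
Pull out 2: since 29 ≡ 5 (mod 8), (2/29) = -1.
Reached (1/29) = 1. Collecting the sign flips along the way, the symbol is -1.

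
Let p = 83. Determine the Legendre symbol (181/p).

First reduce: 181 ≡ 15 (mod 83).
Reciprocity: 15 ≡ 3 and 83 ≡ 3 (mod 4), so (15/83) = −(83/15).
Reduce top mod 15: now compute (8/15).
Pull out 2^3: since 15 ≡ 7 (mod 8), (2/15) = +1, so (2/15)^3 = +1.
Reached (1/15) = 1. Collecting the sign flips along the way, the symbol is -1.

-1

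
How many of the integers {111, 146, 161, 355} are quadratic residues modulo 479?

(111/479) = -1 → non-residue.
(146/479) = +1 → QR.
(161/479) = +1 → QR.
(355/479) = +1 → QR.
Total quadratic residues among the 4: 3.

3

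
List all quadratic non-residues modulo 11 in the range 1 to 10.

2 6 7 8 10

Square k = 1,…,5 (k and 11−k give the same square):
1²=1, 2²=4, 3²=9, 4²≡5, 5²≡3 (mod 11).
The residues are {1, 3, 4, 5, 9}; the non-residues are the remaining 5 nonzero classes.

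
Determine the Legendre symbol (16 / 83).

Pull out 2^4: since 83 ≡ 3 (mod 8), (2/83) = -1, so (2/83)^4 = +1.
Reached (1/83) = 1. Collecting the sign flips along the way, the symbol is +1.

1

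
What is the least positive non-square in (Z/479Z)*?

13

(2/479) = +1, so 2 is a residue.
(3/479) = +1, so 3 is a residue.
(4/479) = +1, so 4 is a residue.
(5/479) = +1, so 5 is a residue.
(6/479) = +1, so 6 is a residue.
(7/479) = +1, so 7 is a residue.
(8/479) = +1, so 8 is a residue.
(9/479) = +1, so 9 is a residue.
(10/479) = +1, so 10 is a residue.
(11/479) = +1, so 11 is a residue.
(12/479) = +1, so 12 is a residue.
(13/479) = −1, so 13 is the smallest positive non-residue mod 479.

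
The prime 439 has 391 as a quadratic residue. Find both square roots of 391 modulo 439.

Since 439 ≡ 3 (mod 4), a square root of 391 is 391^((439+1)/4) = 391^110 mod 439.
Repeated squaring: 391^2≡109, 391^4≡28, 391^8≡345, 391^16≡56, 391^32≡63, 391^64≡18 (mod 439).
391^110 = 391^(64+32+8+4+2) ≡ 55 (mod 439).
Check: 55² = 3025 ≡ 391 (mod 439). The two roots are 55 and 384.

55, 384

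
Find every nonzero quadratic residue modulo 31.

Square k = 1,…,15 (k and 31−k give the same square):
1²=1, 2²=4, 3²=9, 4²=16, 5²=25, 6²≡5, 7²≡18, 8²≡2, 9²≡19, 10²≡7, 11²≡28, 12²≡20, 13²≡14, 14²≡10, 15²≡8 (mod 31).
So the quadratic residues mod 31 are {1, 2, 4, 5, 7, 8, 9, 10, 14, 16, 18, 19, 20, 25, 28}.

1,2,4,5,7,8,9,10,14,16,18,19,20,25,28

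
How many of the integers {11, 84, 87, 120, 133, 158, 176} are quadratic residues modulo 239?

5

(11/239) = +1 → QR.
(84/239) = -1 → non-residue.
(87/239) = +1 → QR.
(120/239) = +1 → QR.
(133/239) = +1 → QR.
(158/239) = -1 → non-residue.
(176/239) = +1 → QR.
Total quadratic residues among the 7: 5.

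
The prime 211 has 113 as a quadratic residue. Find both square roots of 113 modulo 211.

18, 193

Since 211 ≡ 3 (mod 4), a square root of 113 is 113^((211+1)/4) = 113^53 mod 211.
Repeated squaring: 113^2≡109, 113^4≡65, 113^8≡5, 113^16≡25, 113^32≡203 (mod 211).
113^53 = 113^(32+16+4+1) ≡ 193 (mod 211).
Check: 193² = 37249 ≡ 113 (mod 211). The two roots are 18 and 193.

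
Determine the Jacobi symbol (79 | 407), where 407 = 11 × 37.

Reciprocity: 79 ≡ 3 and 407 ≡ 3 (mod 4), so (79/407) = −(407/79).
Reduce top mod 79: now compute (12/79).
Pull out 2^2: since 79 ≡ 7 (mod 8), (2/79) = +1, so (2/79)^2 = +1.
Reciprocity: 3 ≡ 3 and 79 ≡ 3 (mod 4), so (3/79) = −(79/3).
Reduce top mod 3: now compute (1/3).
Reached (1/3) = 1. Collecting the sign flips along the way, the symbol is +1.

1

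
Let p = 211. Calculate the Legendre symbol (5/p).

Euler's criterion: (5/211) ≡ 5^105 (mod 211).
5^2 ≡ 25 (mod 211)
5^4 ≡ 203 (mod 211)
5^8 ≡ 64 (mod 211)
5^16 ≡ 87 (mod 211)
5^32 ≡ 184 (mod 211)
5^64 ≡ 96 (mod 211)
5^105 = 5^(64+32+8+1) ≡ 1 (mod 211).
Result is 1, so (5/211) = 1.

1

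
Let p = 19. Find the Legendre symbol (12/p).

Pull out 2^2: since 19 ≡ 3 (mod 8), (2/19) = -1, so (2/19)^2 = +1.
Reciprocity: 3 ≡ 3 and 19 ≡ 3 (mod 4), so (3/19) = −(19/3).
Reduce top mod 3: now compute (1/3).
Reached (1/3) = 1. Collecting the sign flips along the way, the symbol is -1.

-1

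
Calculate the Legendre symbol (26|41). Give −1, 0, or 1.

Pull out 2: since 41 ≡ 1 (mod 8), (2/41) = +1.
Reciprocity: 13 ≡ 1 and 41 ≡ 1 (mod 4), so (13/41) = +(41/13).
Reduce top mod 13: now compute (2/13).
Pull out 2: since 13 ≡ 5 (mod 8), (2/13) = -1.
Reached (1/13) = 1. Collecting the sign flips along the way, the symbol is -1.

-1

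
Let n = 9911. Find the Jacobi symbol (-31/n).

First reduce: -31 ≡ 9880 (mod 9911).
Pull out 2^3: since 9911 ≡ 7 (mod 8), (2/9911) = +1, so (2/9911)^3 = +1.
Reciprocity: 1235 ≡ 3 and 9911 ≡ 3 (mod 4), so (1235/9911) = −(9911/1235).
Reduce top mod 1235: now compute (31/1235).
Reciprocity: 31 ≡ 3 and 1235 ≡ 3 (mod 4), so (31/1235) = −(1235/31).
Reduce top mod 31: now compute (26/31).
Pull out 2: since 31 ≡ 7 (mod 8), (2/31) = +1.
Reciprocity: 13 ≡ 1 and 31 ≡ 3 (mod 4), so (13/31) = +(31/13).
Reduce top mod 13: now compute (5/13).
Reciprocity: 5 ≡ 1 and 13 ≡ 1 (mod 4), so (5/13) = +(13/5).
Reduce top mod 5: now compute (3/5).
Reciprocity: 3 ≡ 3 and 5 ≡ 1 (mod 4), so (3/5) = +(5/3).
Reduce top mod 3: now compute (2/3).
Pull out 2: since 3 ≡ 3 (mod 8), (2/3) = -1.
Reached (1/3) = 1. Collecting the sign flips along the way, the symbol is -1.

-1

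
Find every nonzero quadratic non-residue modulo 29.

2 3 8 10 11 12 14 15 17 18 19 21 26 27

Square k = 1,…,14 (k and 29−k give the same square):
1²=1, 2²=4, 3²=9, 4²=16, 5²=25, 6²≡7, 7²≡20, 8²≡6, 9²≡23, 10²≡13, 11²≡5, 12²≡28, 13²≡24, 14²≡22 (mod 29).
The residues are {1, 4, 5, 6, 7, 9, 13, 16, 20, 22, 23, 24, 25, 28}; the non-residues are the remaining 14 nonzero classes.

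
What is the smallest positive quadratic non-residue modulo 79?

3

(2/79) = +1, so 2 is a residue.
(3/79) = −1, so 3 is the smallest positive non-residue mod 79.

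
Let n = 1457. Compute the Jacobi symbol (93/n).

Reciprocity: 93 ≡ 1 and 1457 ≡ 1 (mod 4), so (93/1457) = +(1457/93).
Reduce top mod 93: now compute (62/93).
Pull out 2: since 93 ≡ 5 (mod 8), (2/93) = -1.
Reciprocity: 31 ≡ 3 and 93 ≡ 1 (mod 4), so (31/93) = +(93/31).
Reduce top mod 31: now compute (0/31).
Top reduces to 0: gcd > 1, so the symbol is 0.

0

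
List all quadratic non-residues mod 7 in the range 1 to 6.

Square k = 1,…,3 (k and 7−k give the same square):
1²=1, 2²=4, 3²≡2 (mod 7).
The residues are {1, 2, 4}; the non-residues are the remaining 3 nonzero classes.

3, 5, 6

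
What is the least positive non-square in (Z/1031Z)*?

7

(2/1031) = +1, so 2 is a residue.
(3/1031) = +1, so 3 is a residue.
(4/1031) = +1, so 4 is a residue.
(5/1031) = +1, so 5 is a residue.
(6/1031) = +1, so 6 is a residue.
(7/1031) = −1, so 7 is the smallest positive non-residue mod 1031.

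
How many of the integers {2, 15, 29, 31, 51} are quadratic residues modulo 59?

(2/59) = -1 → non-residue.
(15/59) = +1 → QR.
(29/59) = +1 → QR.
(31/59) = -1 → non-residue.
(51/59) = +1 → QR.
Total quadratic residues among the 5: 3.

3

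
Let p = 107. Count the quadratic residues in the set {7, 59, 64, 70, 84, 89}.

2

(7/107) = -1 → non-residue.
(59/107) = -1 → non-residue.
(64/107) = +1 → QR.
(70/107) = -1 → non-residue.
(84/107) = -1 → non-residue.
(89/107) = +1 → QR.
Total quadratic residues among the 6: 2.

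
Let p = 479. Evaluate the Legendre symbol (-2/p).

-1

First reduce: -2 ≡ 477 (mod 479).
Reciprocity: 477 ≡ 1 and 479 ≡ 3 (mod 4), so (477/479) = +(479/477).
Reduce top mod 477: now compute (2/477).
Pull out 2: since 477 ≡ 5 (mod 8), (2/477) = -1.
Reached (1/477) = 1. Collecting the sign flips along the way, the symbol is -1.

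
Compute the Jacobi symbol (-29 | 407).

-1

First reduce: -29 ≡ 378 (mod 407).
Pull out 2: since 407 ≡ 7 (mod 8), (2/407) = +1.
Reciprocity: 189 ≡ 1 and 407 ≡ 3 (mod 4), so (189/407) = +(407/189).
Reduce top mod 189: now compute (29/189).
Reciprocity: 29 ≡ 1 and 189 ≡ 1 (mod 4), so (29/189) = +(189/29).
Reduce top mod 29: now compute (15/29).
Reciprocity: 15 ≡ 3 and 29 ≡ 1 (mod 4), so (15/29) = +(29/15).
Reduce top mod 15: now compute (14/15).
Pull out 2: since 15 ≡ 7 (mod 8), (2/15) = +1.
Reciprocity: 7 ≡ 3 and 15 ≡ 3 (mod 4), so (7/15) = −(15/7).
Reduce top mod 7: now compute (1/7).
Reached (1/7) = 1. Collecting the sign flips along the way, the symbol is -1.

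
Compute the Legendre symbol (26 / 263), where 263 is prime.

1

Euler's criterion: (26/263) ≡ 26^131 (mod 263).
26^2 ≡ 150 (mod 263)
26^4 ≡ 145 (mod 263)
26^8 ≡ 248 (mod 263)
26^16 ≡ 225 (mod 263)
26^32 ≡ 129 (mod 263)
26^64 ≡ 72 (mod 263)
26^128 ≡ 187 (mod 263)
26^131 = 26^(128+2+1) ≡ 1 (mod 263).
Result is 1, so (26/263) = 1.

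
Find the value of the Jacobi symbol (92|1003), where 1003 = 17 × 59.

1

Pull out 2^2: since 1003 ≡ 3 (mod 8), (2/1003) = -1, so (2/1003)^2 = +1.
Reciprocity: 23 ≡ 3 and 1003 ≡ 3 (mod 4), so (23/1003) = −(1003/23).
Reduce top mod 23: now compute (14/23).
Pull out 2: since 23 ≡ 7 (mod 8), (2/23) = +1.
Reciprocity: 7 ≡ 3 and 23 ≡ 3 (mod 4), so (7/23) = −(23/7).
Reduce top mod 7: now compute (2/7).
Pull out 2: since 7 ≡ 7 (mod 8), (2/7) = +1.
Reached (1/7) = 1. Collecting the sign flips along the way, the symbol is +1.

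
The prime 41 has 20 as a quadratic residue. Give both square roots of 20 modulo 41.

15, 26

41 ≡ 1 (mod 4), so we find a root by search.
Trying successive values, 15² = 225 ≡ 20 (mod 41). The other root is 41 − 15 = 26.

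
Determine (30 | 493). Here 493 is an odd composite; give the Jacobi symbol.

1

Pull out 2: since 493 ≡ 5 (mod 8), (2/493) = -1.
Reciprocity: 15 ≡ 3 and 493 ≡ 1 (mod 4), so (15/493) = +(493/15).
Reduce top mod 15: now compute (13/15).
Reciprocity: 13 ≡ 1 and 15 ≡ 3 (mod 4), so (13/15) = +(15/13).
Reduce top mod 13: now compute (2/13).
Pull out 2: since 13 ≡ 5 (mod 8), (2/13) = -1.
Reached (1/13) = 1. Collecting the sign flips along the way, the symbol is +1.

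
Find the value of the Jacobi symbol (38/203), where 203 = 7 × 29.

Pull out 2: since 203 ≡ 3 (mod 8), (2/203) = -1.
Reciprocity: 19 ≡ 3 and 203 ≡ 3 (mod 4), so (19/203) = −(203/19).
Reduce top mod 19: now compute (13/19).
Reciprocity: 13 ≡ 1 and 19 ≡ 3 (mod 4), so (13/19) = +(19/13).
Reduce top mod 13: now compute (6/13).
Pull out 2: since 13 ≡ 5 (mod 8), (2/13) = -1.
Reciprocity: 3 ≡ 3 and 13 ≡ 1 (mod 4), so (3/13) = +(13/3).
Reduce top mod 3: now compute (1/3).
Reached (1/3) = 1. Collecting the sign flips along the way, the symbol is -1.

-1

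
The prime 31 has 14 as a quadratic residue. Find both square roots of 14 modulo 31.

Since 31 ≡ 3 (mod 4), a square root of 14 is 14^((31+1)/4) = 14^8 mod 31.
Repeated squaring: 14^2≡10, 14^4≡7, 14^8≡18 (mod 31).
14^8 = 14^(8) ≡ 18 (mod 31).
Check: 18² = 324 ≡ 14 (mod 31). The two roots are 13 and 18.

13, 18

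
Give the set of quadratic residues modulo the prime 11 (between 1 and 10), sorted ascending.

Square k = 1,…,5 (k and 11−k give the same square):
1²=1, 2²=4, 3²=9, 4²≡5, 5²≡3 (mod 11).
So the quadratic residues mod 11 are {1, 3, 4, 5, 9}.

1, 3, 4, 5, 9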